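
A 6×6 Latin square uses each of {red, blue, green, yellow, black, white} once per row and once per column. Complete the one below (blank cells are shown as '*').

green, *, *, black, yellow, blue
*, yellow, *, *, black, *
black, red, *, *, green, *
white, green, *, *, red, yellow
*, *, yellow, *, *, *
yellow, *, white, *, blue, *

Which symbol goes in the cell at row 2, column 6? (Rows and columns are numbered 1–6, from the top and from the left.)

(r1,c2) = white
(r1,c3) = red
(r3,c3) = blue
(r3,c6) = white
(r4,c3) = black
(r4,c4) = blue
(r5,c5) = white
(r6,c2) = black
(r2,c3) = green
(r2,c6) = red

red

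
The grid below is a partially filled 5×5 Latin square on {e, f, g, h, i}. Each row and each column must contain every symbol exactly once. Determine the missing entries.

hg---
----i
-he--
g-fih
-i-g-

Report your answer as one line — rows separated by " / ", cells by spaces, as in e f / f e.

h g i e f / e f g h i / i h e f g / g e f i h / f i h g e

row 1 has {g,h}; column 3 has {e,f} — only i is left for (r1,c3).
row 3 has {e,h}; column 4 has {g,i} — only f is left for (r3,c4).
row 3 has {e,f,h}; column 5 has {h,i} — only g is left for (r3,c5).
row 4 has {f,g,h,i}; column 2 has {g,h,i} — only e is left for (r4,c2).
row 5 has {g,i}; column 3 has {e,f,i} — only h is left for (r5,c3).
row 1 has {g,h,i}; column 4 has {f,g,i} — only e is left for (r1,c4).
row 1 has {e,g,h,i}; column 5 has {g,h,i} — only f is left for (r1,c5).
row 2 has {i}; column 2 has {e,g,h,i} — only f is left for (r2,c2).
row 2 has {f,i}; column 3 has {e,f,h,i} — only g is left for (r2,c3).
row 2 has {f,g,i}; column 4 has {e,f,g,i} — only h is left for (r2,c4).
row 3 has {e,f,g,h}; column 1 has {g,h} — only i is left for (r3,c1).
row 5 has {g,h,i}; column 5 has {f,g,h,i} — only e is left for (r5,c5).
row 2 has {f,g,h,i}; column 1 has {g,h,i} — only e is left for (r2,c1).
row 5 has {e,g,h,i}; column 1 has {e,g,h,i} — only f is left for (r5,c1).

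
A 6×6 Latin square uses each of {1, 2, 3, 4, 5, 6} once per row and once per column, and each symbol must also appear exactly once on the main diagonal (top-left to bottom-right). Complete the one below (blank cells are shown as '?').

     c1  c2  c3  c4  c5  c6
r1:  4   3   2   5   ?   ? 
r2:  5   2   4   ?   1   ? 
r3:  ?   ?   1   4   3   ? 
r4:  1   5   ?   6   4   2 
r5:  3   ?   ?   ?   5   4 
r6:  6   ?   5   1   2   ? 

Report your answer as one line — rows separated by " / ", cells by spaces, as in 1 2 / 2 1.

4 3 2 5 6 1 / 5 2 4 3 1 6 / 2 6 1 4 3 5 / 1 5 3 6 4 2 / 3 1 6 2 5 4 / 6 4 5 1 2 3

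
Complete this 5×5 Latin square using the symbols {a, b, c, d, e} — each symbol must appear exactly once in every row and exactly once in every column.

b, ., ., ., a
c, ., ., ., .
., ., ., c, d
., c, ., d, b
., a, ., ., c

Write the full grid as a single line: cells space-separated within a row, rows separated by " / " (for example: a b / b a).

b d c e a / c b d a e / a e b c d / e c a d b / d a e b c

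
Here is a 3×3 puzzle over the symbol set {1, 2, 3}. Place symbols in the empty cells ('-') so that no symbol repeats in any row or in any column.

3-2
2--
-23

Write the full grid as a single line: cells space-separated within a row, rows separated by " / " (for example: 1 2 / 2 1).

At row 1, column 2: row 1 has {2,3}; column 2 has {2}; that leaves 1.
At row 2, column 2: row 2 has {2}; column 2 has {1,2}; that leaves 3.
At row 2, column 3: row 2 has {2,3}; column 3 has {2,3}; that leaves 1.
At row 3, column 1: row 3 has {2,3}; column 1 has {2,3}; that leaves 1.

3 1 2 / 2 3 1 / 1 2 3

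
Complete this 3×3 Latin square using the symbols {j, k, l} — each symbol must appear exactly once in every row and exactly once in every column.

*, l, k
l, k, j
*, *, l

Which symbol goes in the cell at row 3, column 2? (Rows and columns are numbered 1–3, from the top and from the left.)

(r1,c1) = j
(r3,c1) = k
(r3,c2) = j

j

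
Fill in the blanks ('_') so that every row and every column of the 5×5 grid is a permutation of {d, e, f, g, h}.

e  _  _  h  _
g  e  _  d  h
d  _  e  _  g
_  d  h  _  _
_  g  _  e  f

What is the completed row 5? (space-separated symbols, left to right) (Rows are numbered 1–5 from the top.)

(r1,c2) = f
(r1,c5) = d
(r2,c3) = f
(r3,c2) = h
(r3,c4) = f
(r4,c1) = f
(r4,c4) = g
(r4,c5) = e
(r5,c1) = h
(r5,c3) = d

h g d e f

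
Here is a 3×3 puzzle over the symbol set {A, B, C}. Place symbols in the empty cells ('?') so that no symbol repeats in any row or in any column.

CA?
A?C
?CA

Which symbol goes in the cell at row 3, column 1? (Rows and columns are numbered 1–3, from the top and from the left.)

B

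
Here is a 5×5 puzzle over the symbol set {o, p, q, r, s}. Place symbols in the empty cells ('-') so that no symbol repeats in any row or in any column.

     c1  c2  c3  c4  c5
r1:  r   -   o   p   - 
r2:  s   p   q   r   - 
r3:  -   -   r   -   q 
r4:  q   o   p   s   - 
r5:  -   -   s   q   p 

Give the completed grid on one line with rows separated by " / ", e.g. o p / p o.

r q o p s / s p q r o / p s r o q / q o p s r / o r s q p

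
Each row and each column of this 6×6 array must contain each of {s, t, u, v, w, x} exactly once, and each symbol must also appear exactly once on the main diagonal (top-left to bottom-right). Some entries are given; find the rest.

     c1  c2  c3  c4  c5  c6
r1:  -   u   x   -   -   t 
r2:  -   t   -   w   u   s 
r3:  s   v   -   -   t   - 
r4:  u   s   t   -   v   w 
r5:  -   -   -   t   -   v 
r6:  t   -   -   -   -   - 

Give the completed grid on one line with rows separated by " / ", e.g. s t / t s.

v u x s w t / x t v w u s / s v w u t x / u s t x v w / w x u t s v / t w s v x u

(r2,c3) = v
(r4,c4) = x
(r6,c6) = u
(r2,c1) = x
(r3,c3) = w
(r3,c4) = u
(r3,c6) = x
(r5,c1) = w
(r5,c2) = x
(r5,c5) = s
(r6,c2) = w
(r6,c3) = s
(r6,c4) = v
(r6,c5) = x
(r1,c1) = v
(r1,c4) = s
(r1,c5) = w
(r5,c3) = u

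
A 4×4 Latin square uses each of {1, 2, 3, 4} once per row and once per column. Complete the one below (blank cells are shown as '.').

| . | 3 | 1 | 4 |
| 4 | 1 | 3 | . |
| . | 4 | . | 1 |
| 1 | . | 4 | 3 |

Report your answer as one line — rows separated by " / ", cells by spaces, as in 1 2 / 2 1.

(r1,c1) = 2
(r2,c4) = 2
(r3,c1) = 3
(r3,c3) = 2
(r4,c2) = 2

2 3 1 4 / 4 1 3 2 / 3 4 2 1 / 1 2 4 3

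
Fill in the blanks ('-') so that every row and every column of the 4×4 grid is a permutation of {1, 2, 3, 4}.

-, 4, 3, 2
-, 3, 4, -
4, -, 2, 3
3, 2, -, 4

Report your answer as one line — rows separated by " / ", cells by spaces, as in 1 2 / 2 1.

1 4 3 2 / 2 3 4 1 / 4 1 2 3 / 3 2 1 4

(r1,c1) = 1
(r2,c1) = 2
(r2,c4) = 1
(r3,c2) = 1
(r4,c3) = 1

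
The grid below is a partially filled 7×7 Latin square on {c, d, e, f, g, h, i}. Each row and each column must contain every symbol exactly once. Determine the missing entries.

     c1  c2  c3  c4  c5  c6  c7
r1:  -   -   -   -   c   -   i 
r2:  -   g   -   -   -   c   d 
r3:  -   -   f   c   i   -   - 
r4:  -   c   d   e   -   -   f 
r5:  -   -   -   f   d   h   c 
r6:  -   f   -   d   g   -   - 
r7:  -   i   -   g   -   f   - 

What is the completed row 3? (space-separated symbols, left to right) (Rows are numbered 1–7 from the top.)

Cell (r1,c4): row 1 has {c,i}; column 4 has {c,d,e,f,g} → h.
Cell (r2,c4): row 2 has {c,d,g}; column 4 has {c,d,e,f,g,h} → i.
Cell (r4,c5): row 4 has {c,d,e,f}; column 5 has {c,d,g,i} → h.
Cell (r5,c2): row 5 has {c,d,f,h}; column 2 has {c,f,g,i} → e.
Cell (r7,c5): row 7 has {f,g,i}; column 5 has {c,d,g,h,i} → e.
Cell (r7,c7): row 7 has {e,f,g,i}; column 7 has {c,d,f,i} → h.
Cell (r1,c2): row 1 has {c,h,i}; column 2 has {c,e,f,g,i} → d.
Cell (r2,c5): row 2 has {c,d,g,i}; column 5 has {c,d,e,g,h,i} → f.
Cell (r3,c2): row 3 has {c,f,i}; column 2 has {c,d,e,f,g,i} → h.
Cell (r6,c7): row 6 has {d,f,g}; column 7 has {c,d,f,h,i} → e.
Cell (r7,c3): row 7 has {e,f,g,h,i}; column 3 has {d,f} → c.
Cell (r3,c7): row 3 has {c,f,h,i}; column 7 has {c,d,e,f,h,i} → g.
Cell (r6,c6): row 6 has {d,e,f,g}; column 6 has {c,f,h} → i.
Cell (r7,c1): row 7 has {c,e,f,g,h,i}; column 1 is empty so far → d.
Cell (r3,c1): row 3 has {c,f,g,h,i}; column 1 has {d} → e.
Cell (r3,c6): row 3 has {c,e,f,g,h,i}; column 6 has {c,f,h,i} → d.

e h f c i d g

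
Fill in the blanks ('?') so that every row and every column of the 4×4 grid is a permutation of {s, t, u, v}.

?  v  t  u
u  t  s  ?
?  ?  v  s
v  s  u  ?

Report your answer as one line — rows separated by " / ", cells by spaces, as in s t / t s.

s v t u / u t s v / t u v s / v s u t

At row 1, column 1: row 1 has {t,u,v}; column 1 has {u,v}; that leaves s.
At row 2, column 4: row 2 has {s,t,u}; column 4 has {s,u}; that leaves v.
At row 3, column 1: row 3 has {s,v}; column 1 has {s,u,v}; that leaves t.
At row 3, column 2: row 3 has {s,t,v}; column 2 has {s,t,v}; that leaves u.
At row 4, column 4: row 4 has {s,u,v}; column 4 has {s,u,v}; that leaves t.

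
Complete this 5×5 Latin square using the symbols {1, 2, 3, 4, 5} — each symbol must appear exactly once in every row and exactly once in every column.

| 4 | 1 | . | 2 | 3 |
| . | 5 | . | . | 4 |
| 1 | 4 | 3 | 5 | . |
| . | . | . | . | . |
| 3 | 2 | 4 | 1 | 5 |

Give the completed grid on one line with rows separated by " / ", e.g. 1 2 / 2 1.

4 1 5 2 3 / 2 5 1 3 4 / 1 4 3 5 2 / 5 3 2 4 1 / 3 2 4 1 5

row 1 has {1,2,3,4}; column 3 has {3,4} — only 5 is left for (r1,c3).
row 2 has {4,5}; column 1 has {1,3,4} — only 2 is left for (r2,c1).
row 2 has {2,4,5}; column 3 has {3,4,5} — only 1 is left for (r2,c3).
row 2 has {1,2,4,5}; column 4 has {1,2,5} — only 3 is left for (r2,c4).
row 3 has {1,3,4,5}; column 5 has {3,4,5} — only 2 is left for (r3,c5).
row 4 is empty so far; column 1 has {1,2,3,4} — only 5 is left for (r4,c1).
row 4 has {5}; column 2 has {1,2,4,5} — only 3 is left for (r4,c2).
row 4 has {3,5}; column 3 has {1,3,4,5} — only 2 is left for (r4,c3).
row 4 has {2,3,5}; column 4 has {1,2,3,5} — only 4 is left for (r4,c4).
row 4 has {2,3,4,5}; column 5 has {2,3,4,5} — only 1 is left for (r4,c5).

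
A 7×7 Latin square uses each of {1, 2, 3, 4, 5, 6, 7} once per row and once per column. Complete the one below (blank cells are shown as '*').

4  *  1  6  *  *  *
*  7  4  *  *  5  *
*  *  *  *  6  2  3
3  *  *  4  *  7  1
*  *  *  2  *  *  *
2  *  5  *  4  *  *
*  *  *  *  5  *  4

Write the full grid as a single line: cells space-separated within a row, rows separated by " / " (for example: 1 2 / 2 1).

(r1,c6) = 3
(r3,c3) = 7
(r4,c5) = 2
(r1,c5) = 7
(r4,c3) = 6
(r5,c3) = 3
(r5,c5) = 1
(r7,c3) = 2
(r2,c5) = 3
(r4,c2) = 5
(r1,c2) = 2
(r1,c7) = 5
(r2,c4) = 1
(r3,c4) = 5
(r2,c1) = 6
(r2,c7) = 2
(r3,c1) = 1
(r3,c2) = 4
(r5,c2) = 6
(r5,c6) = 4
(r5,c7) = 7
(r6,c7) = 6
(r7,c1) = 7
(r7,c4) = 3
(r5,c1) = 5
(r6,c4) = 7
(r6,c6) = 1
(r7,c2) = 1
(r7,c6) = 6
(r6,c2) = 3

4 2 1 6 7 3 5 / 6 7 4 1 3 5 2 / 1 4 7 5 6 2 3 / 3 5 6 4 2 7 1 / 5 6 3 2 1 4 7 / 2 3 5 7 4 1 6 / 7 1 2 3 5 6 4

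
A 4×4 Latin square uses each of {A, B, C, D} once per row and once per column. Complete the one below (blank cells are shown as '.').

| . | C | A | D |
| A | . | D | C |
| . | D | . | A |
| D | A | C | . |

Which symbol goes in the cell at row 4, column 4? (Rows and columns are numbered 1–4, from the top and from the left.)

row 1 has {A,C,D}; column 1 has {A,D} — only B is left for (r1,c1).
row 2 has {A,C,D}; column 2 has {A,C,D} — only B is left for (r2,c2).
row 3 has {A,D}; column 1 has {A,B,D} — only C is left for (r3,c1).
row 3 has {A,C,D}; column 3 has {A,C,D} — only B is left for (r3,c3).
row 4 has {A,C,D}; column 4 has {A,C,D} — only B is left for (r4,c4).

B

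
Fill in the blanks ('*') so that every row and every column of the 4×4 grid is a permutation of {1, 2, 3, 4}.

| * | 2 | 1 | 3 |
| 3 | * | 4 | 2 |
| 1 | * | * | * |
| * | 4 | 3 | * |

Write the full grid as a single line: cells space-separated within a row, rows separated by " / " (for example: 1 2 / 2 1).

At row 1, column 1: row 1 has {1,2,3}; column 1 has {1,3}; that leaves 4.
At row 2, column 2: row 2 has {2,3,4}; column 2 has {2,4}; that leaves 1.
At row 3, column 2: row 3 has {1}; column 2 has {1,2,4}; that leaves 3.
At row 3, column 3: row 3 has {1,3}; column 3 has {1,3,4}; that leaves 2.
At row 3, column 4: row 3 has {1,2,3}; column 4 has {2,3}; that leaves 4.
At row 4, column 1: row 4 has {3,4}; column 1 has {1,3,4}; that leaves 2.
At row 4, column 4: row 4 has {2,3,4}; column 4 has {2,3,4}; that leaves 1.

4 2 1 3 / 3 1 4 2 / 1 3 2 4 / 2 4 3 1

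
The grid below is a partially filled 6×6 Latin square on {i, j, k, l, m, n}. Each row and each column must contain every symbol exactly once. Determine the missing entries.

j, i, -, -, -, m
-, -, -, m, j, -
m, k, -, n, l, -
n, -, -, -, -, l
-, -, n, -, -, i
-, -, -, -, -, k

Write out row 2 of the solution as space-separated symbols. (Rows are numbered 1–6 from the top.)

i l k m j n

Cell (r2,c6): row 2 has {j,m}; column 6 has {i,k,l,m} → n.
Cell (r3,c6): row 3 has {k,l,m,n}; column 6 has {i,k,l,m,n} → j.
Cell (r2,c2): row 2 has {j,m,n}; column 2 has {i,k} → l.
Cell (r3,c3): row 3 has {j,k,l,m,n}; column 3 has {n} → i.
Cell (r2,c3): row 2 has {j,l,m,n}; column 3 has {i,n} → k.
Cell (r1,c3): row 1 has {i,j,m}; column 3 has {i,k,n} → l.
Cell (r1,c4): row 1 has {i,j,l,m}; column 4 has {m,n} → k.
Cell (r1,c5): row 1 has {i,j,k,l,m}; column 5 has {j,l} → n.
Cell (r2,c1): row 2 has {j,k,l,m,n}; column 1 has {j,m,n} → i.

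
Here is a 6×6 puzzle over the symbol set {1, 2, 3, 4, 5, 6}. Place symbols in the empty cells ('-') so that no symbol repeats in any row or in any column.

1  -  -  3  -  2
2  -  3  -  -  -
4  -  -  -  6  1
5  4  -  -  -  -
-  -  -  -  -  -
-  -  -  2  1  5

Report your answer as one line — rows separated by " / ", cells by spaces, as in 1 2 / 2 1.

(r3,c4) = 5
(r3,c3) = 2
(r3,c2) = 3
(r6,c2) = 6
(r6,c3) = 4
(r1,c2) = 5
(r1,c3) = 6
(r1,c5) = 4
(r2,c2) = 1
(r2,c5) = 5
(r4,c3) = 1
(r4,c4) = 6
(r4,c6) = 3
(r5,c2) = 2
(r5,c3) = 5
(r5,c5) = 3
(r6,c1) = 3
(r2,c4) = 4
(r2,c6) = 6
(r4,c5) = 2
(r5,c1) = 6
(r5,c4) = 1
(r5,c6) = 4

1 5 6 3 4 2 / 2 1 3 4 5 6 / 4 3 2 5 6 1 / 5 4 1 6 2 3 / 6 2 5 1 3 4 / 3 6 4 2 1 5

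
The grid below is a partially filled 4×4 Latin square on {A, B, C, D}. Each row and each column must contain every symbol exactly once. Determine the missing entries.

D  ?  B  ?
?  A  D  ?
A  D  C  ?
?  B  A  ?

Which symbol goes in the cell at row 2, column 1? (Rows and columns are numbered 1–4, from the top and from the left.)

B

(r1,c2) = C
(r1,c4) = A
(r3,c4) = B
(r4,c1) = C
(r4,c4) = D
(r2,c1) = B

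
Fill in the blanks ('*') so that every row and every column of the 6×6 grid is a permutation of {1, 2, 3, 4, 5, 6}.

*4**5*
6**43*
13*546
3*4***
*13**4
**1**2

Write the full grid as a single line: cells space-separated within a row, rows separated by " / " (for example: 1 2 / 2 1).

2 4 6 1 5 3 / 6 2 5 4 3 1 / 1 3 2 5 4 6 / 3 6 4 2 1 5 / 5 1 3 6 2 4 / 4 5 1 3 6 2

(r1,c1) = 2
(r1,c3) = 6
(r3,c3) = 2
(r5,c1) = 5
(r6,c1) = 4
(r6,c5) = 6
(r2,c3) = 5
(r2,c6) = 1
(r4,c6) = 5
(r5,c5) = 2
(r6,c2) = 5
(r6,c4) = 3
(r1,c4) = 1
(r1,c6) = 3
(r2,c2) = 2
(r4,c2) = 6
(r4,c4) = 2
(r4,c5) = 1
(r5,c4) = 6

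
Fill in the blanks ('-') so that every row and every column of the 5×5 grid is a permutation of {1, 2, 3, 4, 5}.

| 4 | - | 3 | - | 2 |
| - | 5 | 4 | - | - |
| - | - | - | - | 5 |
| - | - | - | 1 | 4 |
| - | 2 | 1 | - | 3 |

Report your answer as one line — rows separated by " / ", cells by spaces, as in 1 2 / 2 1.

At row 1, column 2: row 1 has {2,3,4}; column 2 has {2,5}; that leaves 1.
At row 1, column 4: row 1 has {1,2,3,4}; column 4 has {1}; that leaves 5.
At row 2, column 5: row 2 has {4,5}; column 5 has {2,3,4,5}; that leaves 1.
At row 3, column 3: row 3 has {5}; column 3 has {1,3,4}; that leaves 2.
At row 4, column 2: row 4 has {1,4}; column 2 has {1,2,5}; that leaves 3.
At row 4, column 3: row 4 has {1,3,4}; column 3 has {1,2,3,4}; that leaves 5.
At row 5, column 1: row 5 has {1,2,3}; column 1 has {4}; that leaves 5.
At row 5, column 4: row 5 has {1,2,3,5}; column 4 has {1,5}; that leaves 4.
At row 3, column 2: row 3 has {2,5}; column 2 has {1,2,3,5}; that leaves 4.
At row 3, column 4: row 3 has {2,4,5}; column 4 has {1,4,5}; that leaves 3.
At row 4, column 1: row 4 has {1,3,4,5}; column 1 has {4,5}; that leaves 2.
At row 2, column 1: row 2 has {1,4,5}; column 1 has {2,4,5}; that leaves 3.
At row 2, column 4: row 2 has {1,3,4,5}; column 4 has {1,3,4,5}; that leaves 2.
At row 3, column 1: row 3 has {2,3,4,5}; column 1 has {2,3,4,5}; that leaves 1.

4 1 3 5 2 / 3 5 4 2 1 / 1 4 2 3 5 / 2 3 5 1 4 / 5 2 1 4 3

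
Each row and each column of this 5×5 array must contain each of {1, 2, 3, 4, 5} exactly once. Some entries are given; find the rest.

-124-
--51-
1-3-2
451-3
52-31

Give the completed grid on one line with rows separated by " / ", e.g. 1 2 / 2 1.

At row 1, column 1: row 1 has {1,2,4}; column 1 has {1,4,5}; that leaves 3.
At row 1, column 5: row 1 has {1,2,3,4}; column 5 has {1,2,3}; that leaves 5.
At row 2, column 1: row 2 has {1,5}; column 1 has {1,3,4,5}; that leaves 2.
At row 2, column 5: row 2 has {1,2,5}; column 5 has {1,2,3,5}; that leaves 4.
At row 3, column 2: row 3 has {1,2,3}; column 2 has {1,2,5}; that leaves 4.
At row 3, column 4: row 3 has {1,2,3,4}; column 4 has {1,3,4}; that leaves 5.
At row 4, column 4: row 4 has {1,3,4,5}; column 4 has {1,3,4,5}; that leaves 2.
At row 5, column 3: row 5 has {1,2,3,5}; column 3 has {1,2,3,5}; that leaves 4.
At row 2, column 2: row 2 has {1,2,4,5}; column 2 has {1,2,4,5}; that leaves 3.

3 1 2 4 5 / 2 3 5 1 4 / 1 4 3 5 2 / 4 5 1 2 3 / 5 2 4 3 1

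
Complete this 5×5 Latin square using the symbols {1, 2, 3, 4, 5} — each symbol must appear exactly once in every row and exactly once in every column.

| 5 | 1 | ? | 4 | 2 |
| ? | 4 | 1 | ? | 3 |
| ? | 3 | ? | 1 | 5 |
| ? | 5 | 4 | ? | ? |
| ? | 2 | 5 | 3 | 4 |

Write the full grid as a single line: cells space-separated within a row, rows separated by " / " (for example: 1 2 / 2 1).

5 1 3 4 2 / 2 4 1 5 3 / 4 3 2 1 5 / 3 5 4 2 1 / 1 2 5 3 4

Cell (r1,c3): row 1 has {1,2,4,5}; column 3 has {1,4,5} → 3.
Cell (r2,c1): row 2 has {1,3,4}; column 1 has {5} → 2.
Cell (r2,c4): row 2 has {1,2,3,4}; column 4 has {1,3,4} → 5.
Cell (r3,c1): row 3 has {1,3,5}; column 1 has {2,5} → 4.
Cell (r3,c3): row 3 has {1,3,4,5}; column 3 has {1,3,4,5} → 2.
Cell (r4,c4): row 4 has {4,5}; column 4 has {1,3,4,5} → 2.
Cell (r4,c5): row 4 has {2,4,5}; column 5 has {2,3,4,5} → 1.
Cell (r5,c1): row 5 has {2,3,4,5}; column 1 has {2,4,5} → 1.
Cell (r4,c1): row 4 has {1,2,4,5}; column 1 has {1,2,4,5} → 3.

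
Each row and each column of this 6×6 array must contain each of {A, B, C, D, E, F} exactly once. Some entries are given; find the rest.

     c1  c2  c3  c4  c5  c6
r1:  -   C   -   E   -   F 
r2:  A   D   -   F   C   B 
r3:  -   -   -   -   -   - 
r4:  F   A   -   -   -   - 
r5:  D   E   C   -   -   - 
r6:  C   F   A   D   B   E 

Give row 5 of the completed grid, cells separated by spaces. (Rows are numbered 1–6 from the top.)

D E C B F A

row 1 has {C,E,F}; column 1 has {A,C,D,F} — only B is left for (r1,c1).
row 1 has {B,C,E,F}; column 3 has {A,C} — only D is left for (r1,c3).
row 1 has {B,C,D,E,F}; column 5 has {B,C} — only A is left for (r1,c5).
row 2 has {A,B,C,D,F}; column 3 has {A,C,D} — only E is left for (r2,c3).
row 3 is empty so far; column 1 has {A,B,C,D,F} — only E is left for (r3,c1).
row 3 has {E}; column 2 has {A,C,D,E,F} — only B is left for (r3,c2).
row 3 has {B,E}; column 3 has {A,C,D,E} — only F is left for (r3,c3).
row 3 has {B,E,F}; column 5 has {A,B,C} — only D is left for (r3,c5).
row 4 has {A,F}; column 3 has {A,C,D,E,F} — only B is left for (r4,c3).
row 4 has {A,B,F}; column 4 has {D,E,F} — only C is left for (r4,c4).
row 4 has {A,B,C,F}; column 5 has {A,B,C,D} — only E is left for (r4,c5).
row 4 has {A,B,C,E,F}; column 6 has {B,E,F} — only D is left for (r4,c6).
row 5 has {C,D,E}; column 5 has {A,B,C,D,E} — only F is left for (r5,c5).
row 5 has {C,D,E,F}; column 6 has {B,D,E,F} — only A is left for (r5,c6).
row 3 has {B,D,E,F}; column 4 has {C,D,E,F} — only A is left for (r3,c4).
row 3 has {A,B,D,E,F}; column 6 has {A,B,D,E,F} — only C is left for (r3,c6).
row 5 has {A,C,D,E,F}; column 4 has {A,C,D,E,F} — only B is left for (r5,c4).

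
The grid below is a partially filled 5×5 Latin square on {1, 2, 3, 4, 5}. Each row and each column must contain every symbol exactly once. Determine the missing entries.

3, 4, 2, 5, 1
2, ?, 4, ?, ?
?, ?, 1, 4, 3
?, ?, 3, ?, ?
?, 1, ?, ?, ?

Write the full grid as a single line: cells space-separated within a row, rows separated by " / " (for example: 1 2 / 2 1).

3 4 2 5 1 / 2 3 4 1 5 / 5 2 1 4 3 / 1 5 3 2 4 / 4 1 5 3 2

(r2,c5): row 2 has {2,4}; column 5 has {1,3}, so it must be 5.
(r3,c1): row 3 has {1,3,4}; column 1 has {2,3}, so it must be 5.
(r3,c2): row 3 has {1,3,4,5}; column 2 has {1,4}, so it must be 2.
(r4,c2): row 4 has {3}; column 2 has {1,2,4}, so it must be 5.
(r5,c1): row 5 has {1}; column 1 has {2,3,5}, so it must be 4.
(r5,c3): row 5 has {1,4}; column 3 has {1,2,3,4}, so it must be 5.
(r5,c5): row 5 has {1,4,5}; column 5 has {1,3,5}, so it must be 2.
(r2,c2): row 2 has {2,4,5}; column 2 has {1,2,4,5}, so it must be 3.
(r2,c4): row 2 has {2,3,4,5}; column 4 has {4,5}, so it must be 1.
(r4,c1): row 4 has {3,5}; column 1 has {2,3,4,5}, so it must be 1.
(r4,c4): row 4 has {1,3,5}; column 4 has {1,4,5}, so it must be 2.
(r4,c5): row 4 has {1,2,3,5}; column 5 has {1,2,3,5}, so it must be 4.
(r5,c4): row 5 has {1,2,4,5}; column 4 has {1,2,4,5}, so it must be 3.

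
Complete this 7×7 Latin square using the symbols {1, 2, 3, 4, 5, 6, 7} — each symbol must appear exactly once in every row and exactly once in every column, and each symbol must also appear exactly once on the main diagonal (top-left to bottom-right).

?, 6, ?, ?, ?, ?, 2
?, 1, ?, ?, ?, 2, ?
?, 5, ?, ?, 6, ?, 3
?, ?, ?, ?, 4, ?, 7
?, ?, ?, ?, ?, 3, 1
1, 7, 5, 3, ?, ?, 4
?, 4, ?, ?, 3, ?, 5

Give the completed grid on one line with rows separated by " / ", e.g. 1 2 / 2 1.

Cell (r2,c7): row 2 has {1,2}; column 7 has {1,2,3,4,5,7} → 6.
Cell (r5,c2): row 5 has {1,3}; column 2 has {1,4,5,6,7} → 2.
Cell (r5,c5): row 5 has {1,2,3}; column 5 has {3,4,6}; the diagonal has {1,5} → 7.
Cell (r6,c5): row 6 has {1,3,4,5,7}; column 5 has {3,4,6,7} → 2.
Cell (r6,c6): row 6 has {1,2,3,4,5,7}; column 6 has {2,3}; the diagonal has {1,5,7} → 6.
Cell (r2,c5): row 2 has {1,2,6}; column 5 has {2,3,4,6,7} → 5.
Cell (r4,c2): row 4 has {4,7}; column 2 has {1,2,4,5,6,7} → 3.
Cell (r4,c4): row 4 has {3,4,7}; column 4 has {3}; the diagonal has {1,5,6,7} → 2.
Cell (r1,c5): row 1 has {2,6}; column 5 has {2,3,4,5,6,7} → 1.
Cell (r3,c3): row 3 has {3,5,6}; column 3 has {5}; the diagonal has {1,2,5,6,7} → 4.
Cell (r5,c3): row 5 has {1,2,3,7}; column 3 has {4,5} → 6.
Cell (r1,c1): row 1 has {1,2,6}; column 1 has {1}; the diagonal has {1,2,4,5,6,7} → 3.
Cell (r1,c3): row 1 has {1,2,3,6}; column 3 has {4,5,6} → 7.
Cell (r2,c3): row 2 has {1,2,5,6}; column 3 has {4,5,6,7} → 3.
Cell (r4,c3): row 4 has {2,3,4,7}; column 3 has {3,4,5,6,7} → 1.
Cell (r4,c6): row 4 has {1,2,3,4,7}; column 6 has {2,3,6} → 5.
Cell (r7,c3): row 7 has {3,4,5}; column 3 has {1,3,4,5,6,7} → 2.
Cell (r1,c6): row 1 has {1,2,3,6,7}; column 6 has {2,3,5,6} → 4.
Cell (r4,c1): row 4 has {1,2,3,4,5,7}; column 1 has {1,3} → 6.
Cell (r7,c1): row 7 has {2,3,4,5}; column 1 has {1,3,6} → 7.
Cell (r7,c6): row 7 has {2,3,4,5,7}; column 6 has {2,3,4,5,6} → 1.
Cell (r1,c4): row 1 has {1,2,3,4,6,7}; column 4 has {2,3} → 5.
Cell (r2,c1): row 2 has {1,2,3,5,6}; column 1 has {1,3,6,7} → 4.
Cell (r2,c4): row 2 has {1,2,3,4,5,6}; column 4 has {2,3,5} → 7.
Cell (r3,c1): row 3 has {3,4,5,6}; column 1 has {1,3,4,6,7} → 2.
Cell (r3,c4): row 3 has {2,3,4,5,6}; column 4 has {2,3,5,7} → 1.
Cell (r3,c6): row 3 has {1,2,3,4,5,6}; column 6 has {1,2,3,4,5,6} → 7.
Cell (r5,c1): row 5 has {1,2,3,6,7}; column 1 has {1,2,3,4,6,7} → 5.
Cell (r5,c4): row 5 has {1,2,3,5,6,7}; column 4 has {1,2,3,5,7} → 4.
Cell (r7,c4): row 7 has {1,2,3,4,5,7}; column 4 has {1,2,3,4,5,7} → 6.

3 6 7 5 1 4 2 / 4 1 3 7 5 2 6 / 2 5 4 1 6 7 3 / 6 3 1 2 4 5 7 / 5 2 6 4 7 3 1 / 1 7 5 3 2 6 4 / 7 4 2 6 3 1 5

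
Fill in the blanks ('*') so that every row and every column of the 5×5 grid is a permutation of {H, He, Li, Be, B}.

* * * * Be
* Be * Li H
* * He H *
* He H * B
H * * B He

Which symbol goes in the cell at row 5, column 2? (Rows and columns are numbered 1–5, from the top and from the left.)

Li

(r1,c4) = He
(r2,c3) = B
(r3,c5) = Li
(r4,c4) = Be
(r5,c2) = Li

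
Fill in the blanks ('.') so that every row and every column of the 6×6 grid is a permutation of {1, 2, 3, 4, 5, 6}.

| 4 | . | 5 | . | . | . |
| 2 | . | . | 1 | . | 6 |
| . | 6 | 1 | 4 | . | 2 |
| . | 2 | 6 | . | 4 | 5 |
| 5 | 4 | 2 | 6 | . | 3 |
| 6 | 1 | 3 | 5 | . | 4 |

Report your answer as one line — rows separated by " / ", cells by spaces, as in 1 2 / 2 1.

(r1,c2): row 1 has {4,5}; column 2 has {1,2,4,6}, so it must be 3.
(r1,c4): row 1 has {3,4,5}; column 4 has {1,4,5,6}, so it must be 2.
(r1,c6): row 1 has {2,3,4,5}; column 6 has {2,3,4,5,6}, so it must be 1.
(r2,c2): row 2 has {1,2,6}; column 2 has {1,2,3,4,6}, so it must be 5.
(r2,c3): row 2 has {1,2,5,6}; column 3 has {1,2,3,5,6}, so it must be 4.
(r2,c5): row 2 has {1,2,4,5,6}; column 5 has {4}, so it must be 3.
(r3,c1): row 3 has {1,2,4,6}; column 1 has {2,4,5,6}, so it must be 3.
(r3,c5): row 3 has {1,2,3,4,6}; column 5 has {3,4}, so it must be 5.
(r4,c1): row 4 has {2,4,5,6}; column 1 has {2,3,4,5,6}, so it must be 1.
(r4,c4): row 4 has {1,2,4,5,6}; column 4 has {1,2,4,5,6}, so it must be 3.
(r5,c5): row 5 has {2,3,4,5,6}; column 5 has {3,4,5}, so it must be 1.
(r6,c5): row 6 has {1,3,4,5,6}; column 5 has {1,3,4,5}, so it must be 2.
(r1,c5): row 1 has {1,2,3,4,5}; column 5 has {1,2,3,4,5}, so it must be 6.

4 3 5 2 6 1 / 2 5 4 1 3 6 / 3 6 1 4 5 2 / 1 2 6 3 4 5 / 5 4 2 6 1 3 / 6 1 3 5 2 4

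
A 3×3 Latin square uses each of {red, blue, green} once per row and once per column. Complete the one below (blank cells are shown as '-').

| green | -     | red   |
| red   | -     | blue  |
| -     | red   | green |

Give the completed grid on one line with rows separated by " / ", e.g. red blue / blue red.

green blue red / red green blue / blue red green

row 1 has {red,green}; column 2 has {red} — only blue is left for (r1,c2).
row 2 has {red,blue}; column 2 has {red,blue} — only green is left for (r2,c2).
row 3 has {red,green}; column 1 has {red,green} — only blue is left for (r3,c1).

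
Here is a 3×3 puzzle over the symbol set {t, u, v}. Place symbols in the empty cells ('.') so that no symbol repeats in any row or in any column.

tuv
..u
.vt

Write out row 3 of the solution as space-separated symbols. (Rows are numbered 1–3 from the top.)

(r2,c1) = v
(r2,c2) = t
(r3,c1) = u

u v t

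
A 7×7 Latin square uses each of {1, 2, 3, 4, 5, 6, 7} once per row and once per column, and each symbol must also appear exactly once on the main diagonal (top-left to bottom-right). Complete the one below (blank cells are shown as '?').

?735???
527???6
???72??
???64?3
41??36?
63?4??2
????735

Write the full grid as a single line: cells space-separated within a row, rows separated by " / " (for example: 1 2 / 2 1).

1 7 3 5 6 2 4 / 5 2 7 3 1 4 6 / 3 6 4 7 2 5 1 / 7 5 2 6 4 1 3 / 4 1 5 2 3 6 7 / 6 3 1 4 5 7 2 / 2 4 6 1 7 3 5

(r1,c1): row 1 has {3,5,7}; column 1 has {4,5,6}; the diagonal has {2,3,5,6}, so it must be 1.
(r1,c5): row 1 has {1,3,5,7}; column 5 has {2,3,4,7}, so it must be 6.
(r1,c7): row 1 has {1,3,5,6,7}; column 7 has {2,3,5,6}, so it must be 4.
(r2,c5): row 2 has {2,5,6,7}; column 5 has {2,3,4,6,7}, so it must be 1.
(r2,c6): row 2 has {1,2,5,6,7}; column 6 has {3,6}, so it must be 4.
(r3,c1): row 3 has {2,7}; column 1 has {1,4,5,6}, so it must be 3.
(r3,c3): row 3 has {2,3,7}; column 3 has {3,7}; the diagonal has {1,2,3,5,6}, so it must be 4.
(r3,c7): row 3 has {2,3,4,7}; column 7 has {2,3,4,5,6}, so it must be 1.
(r4,c2): row 4 has {3,4,6}; column 2 has {1,2,3,7}, so it must be 5.
(r5,c4): row 5 has {1,3,4,6}; column 4 has {4,5,6,7}, so it must be 2.
(r5,c7): row 5 has {1,2,3,4,6}; column 7 has {1,2,3,4,5,6}, so it must be 7.
(r6,c5): row 6 has {2,3,4,6}; column 5 has {1,2,3,4,6,7}, so it must be 5.
(r6,c6): row 6 has {2,3,4,5,6}; column 6 has {3,4,6}; the diagonal has {1,2,3,4,5,6}, so it must be 7.
(r7,c1): row 7 has {3,5,7}; column 1 has {1,3,4,5,6}, so it must be 2.
(r7,c4): row 7 has {2,3,5,7}; column 4 has {2,4,5,6,7}, so it must be 1.
(r1,c6): row 1 has {1,3,4,5,6,7}; column 6 has {3,4,6,7}, so it must be 2.
(r2,c4): row 2 has {1,2,4,5,6,7}; column 4 has {1,2,4,5,6,7}, so it must be 3.
(r3,c2): row 3 has {1,2,3,4,7}; column 2 has {1,2,3,5,7}, so it must be 6.
(r3,c6): row 3 has {1,2,3,4,6,7}; column 6 has {2,3,4,6,7}, so it must be 5.
(r4,c1): row 4 has {3,4,5,6}; column 1 has {1,2,3,4,5,6}, so it must be 7.
(r4,c6): row 4 has {3,4,5,6,7}; column 6 has {2,3,4,5,6,7}, so it must be 1.
(r5,c3): row 5 has {1,2,3,4,6,7}; column 3 has {3,4,7}, so it must be 5.
(r6,c3): row 6 has {2,3,4,5,6,7}; column 3 has {3,4,5,7}, so it must be 1.
(r7,c2): row 7 has {1,2,3,5,7}; column 2 has {1,2,3,5,6,7}, so it must be 4.
(r7,c3): row 7 has {1,2,3,4,5,7}; column 3 has {1,3,4,5,7}, so it must be 6.
(r4,c3): row 4 has {1,3,4,5,6,7}; column 3 has {1,3,4,5,6,7}, so it must be 2.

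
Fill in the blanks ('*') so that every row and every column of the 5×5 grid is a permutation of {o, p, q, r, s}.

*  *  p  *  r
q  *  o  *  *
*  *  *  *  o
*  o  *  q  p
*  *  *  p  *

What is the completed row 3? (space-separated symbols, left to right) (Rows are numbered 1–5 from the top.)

(r2,c5): row 2 has {o,q}; column 5 has {o,p,r}, so it must be s.
(r5,c5): row 5 has {p}; column 5 has {o,p,r,s}, so it must be q.
(r2,c4): row 2 has {o,q,s}; column 4 has {p,q}, so it must be r.
(r3,c4): row 3 has {o}; column 4 has {p,q,r}, so it must be s.
(r1,c4): row 1 has {p,r}; column 4 has {p,q,r,s}, so it must be o.
(r2,c2): row 2 has {o,q,r,s}; column 2 has {o}, so it must be p.
(r1,c1): row 1 has {o,p,r}; column 1 has {q}, so it must be s.
(r1,c2): row 1 has {o,p,r,s}; column 2 has {o,p}, so it must be q.
(r3,c2): row 3 has {o,s}; column 2 has {o,p,q}, so it must be r.
(r3,c3): row 3 has {o,r,s}; column 3 has {o,p}, so it must be q.
(r4,c1): row 4 has {o,p,q}; column 1 has {q,s}, so it must be r.
(r4,c3): row 4 has {o,p,q,r}; column 3 has {o,p,q}, so it must be s.
(r5,c1): row 5 has {p,q}; column 1 has {q,r,s}, so it must be o.
(r5,c2): row 5 has {o,p,q}; column 2 has {o,p,q,r}, so it must be s.
(r5,c3): row 5 has {o,p,q,s}; column 3 has {o,p,q,s}, so it must be r.
(r3,c1): row 3 has {o,q,r,s}; column 1 has {o,q,r,s}, so it must be p.

p r q s o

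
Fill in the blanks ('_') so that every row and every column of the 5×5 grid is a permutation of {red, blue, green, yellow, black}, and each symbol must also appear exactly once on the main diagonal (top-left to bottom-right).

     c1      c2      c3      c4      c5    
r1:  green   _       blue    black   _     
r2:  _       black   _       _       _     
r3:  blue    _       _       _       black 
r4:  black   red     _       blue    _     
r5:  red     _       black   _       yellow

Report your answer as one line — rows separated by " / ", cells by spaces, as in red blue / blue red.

Cell (r1,c2): row 1 has {blue,green,black}; column 2 has {red,black} → yellow.
Cell (r1,c5): row 1 has {blue,green,yellow,black}; column 5 has {yellow,black} → red.
Cell (r2,c1): row 2 has {black}; column 1 has {red,blue,green,black} → yellow.
Cell (r3,c2): row 3 has {blue,black}; column 2 has {red,yellow,black} → green.
Cell (r3,c3): row 3 has {blue,green,black}; column 3 has {blue,black}; the diagonal has {blue,green,yellow,black} → red.
Cell (r3,c4): row 3 has {red,blue,green,black}; column 4 has {blue,black} → yellow.
Cell (r4,c5): row 4 has {red,blue,black}; column 5 has {red,yellow,black} → green.
Cell (r5,c2): row 5 has {red,yellow,black}; column 2 has {red,green,yellow,black} → blue.
Cell (r5,c4): row 5 has {red,blue,yellow,black}; column 4 has {blue,yellow,black} → green.
Cell (r2,c3): row 2 has {yellow,black}; column 3 has {red,blue,black} → green.
Cell (r2,c4): row 2 has {green,yellow,black}; column 4 has {blue,green,yellow,black} → red.
Cell (r2,c5): row 2 has {red,green,yellow,black}; column 5 has {red,green,yellow,black} → blue.
Cell (r4,c3): row 4 has {red,blue,green,black}; column 3 has {red,blue,green,black} → yellow.

green yellow blue black red / yellow black green red blue / blue green red yellow black / black red yellow blue green / red blue black green yellow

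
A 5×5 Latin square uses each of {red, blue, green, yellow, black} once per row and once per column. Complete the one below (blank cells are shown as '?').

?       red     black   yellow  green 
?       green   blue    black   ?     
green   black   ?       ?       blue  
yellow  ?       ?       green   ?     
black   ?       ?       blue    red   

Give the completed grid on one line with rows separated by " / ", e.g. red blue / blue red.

blue red black yellow green / red green blue black yellow / green black yellow red blue / yellow blue red green black / black yellow green blue red

(r1,c1) = blue
(r2,c1) = red
(r2,c5) = yellow
(r3,c4) = red
(r4,c2) = blue
(r4,c3) = red
(r4,c5) = black
(r5,c2) = yellow
(r5,c3) = green
(r3,c3) = yellow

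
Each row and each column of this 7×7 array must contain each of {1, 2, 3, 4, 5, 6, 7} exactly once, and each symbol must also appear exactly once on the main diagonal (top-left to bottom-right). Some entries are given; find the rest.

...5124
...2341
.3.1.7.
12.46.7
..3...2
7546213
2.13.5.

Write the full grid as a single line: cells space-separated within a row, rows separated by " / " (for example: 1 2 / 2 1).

row 4 has {1,2,4,6,7}; column 3 has {1,3,4} — only 5 is left for (r4,c3).
row 4 has {1,2,4,5,6,7}; column 6 has {1,2,4,5,7} — only 3 is left for (r4,c6).
row 5 has {2,3}; column 4 has {1,2,3,4,5,6} — only 7 is left for (r5,c4).
row 5 has {2,3,7}; column 5 has {1,2,3,6}; the diagonal has {1,4} — only 5 is left for (r5,c5).
row 5 has {2,3,5,7}; column 6 has {1,2,3,4,5,7} — only 6 is left for (r5,c6).
row 7 has {1,2,3,5}; column 7 has {1,2,3,4,7}; the diagonal has {1,4,5} — only 6 is left for (r7,c7).
row 1 has {1,2,4,5}; column 1 has {1,2,7}; the diagonal has {1,4,5,6} — only 3 is left for (r1,c1).
row 2 has {1,2,3,4}; column 2 has {2,3,5}; the diagonal has {1,3,4,5,6} — only 7 is left for (r2,c2).
row 2 has {1,2,3,4,7}; column 3 has {1,3,4,5} — only 6 is left for (r2,c3).
row 3 has {1,3,7}; column 3 has {1,3,4,5,6}; the diagonal has {1,3,4,5,6,7} — only 2 is left for (r3,c3).
row 3 has {1,2,3,7}; column 5 has {1,2,3,5,6} — only 4 is left for (r3,c5).
row 3 has {1,2,3,4,7}; column 7 has {1,2,3,4,6,7} — only 5 is left for (r3,c7).
row 5 has {2,3,5,6,7}; column 1 has {1,2,3,7} — only 4 is left for (r5,c1).
row 5 has {2,3,4,5,6,7}; column 2 has {2,3,5,7} — only 1 is left for (r5,c2).
row 7 has {1,2,3,5,6}; column 2 has {1,2,3,5,7} — only 4 is left for (r7,c2).
row 7 has {1,2,3,4,5,6}; column 5 has {1,2,3,4,5,6} — only 7 is left for (r7,c5).
row 1 has {1,2,3,4,5}; column 2 has {1,2,3,4,5,7} — only 6 is left for (r1,c2).
row 1 has {1,2,3,4,5,6}; column 3 has {1,2,3,4,5,6} — only 7 is left for (r1,c3).
row 2 has {1,2,3,4,6,7}; column 1 has {1,2,3,4,7} — only 5 is left for (r2,c1).
row 3 has {1,2,3,4,5,7}; column 1 has {1,2,3,4,5,7} — only 6 is left for (r3,c1).

3 6 7 5 1 2 4 / 5 7 6 2 3 4 1 / 6 3 2 1 4 7 5 / 1 2 5 4 6 3 7 / 4 1 3 7 5 6 2 / 7 5 4 6 2 1 3 / 2 4 1 3 7 5 6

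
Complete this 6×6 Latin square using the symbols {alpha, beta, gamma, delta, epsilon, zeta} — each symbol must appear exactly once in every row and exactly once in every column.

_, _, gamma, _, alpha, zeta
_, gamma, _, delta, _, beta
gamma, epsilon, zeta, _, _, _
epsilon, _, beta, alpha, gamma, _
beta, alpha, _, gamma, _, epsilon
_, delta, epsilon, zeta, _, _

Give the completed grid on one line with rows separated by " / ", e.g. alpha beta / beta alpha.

delta beta gamma epsilon alpha zeta / zeta gamma alpha delta epsilon beta / gamma epsilon zeta beta delta alpha / epsilon zeta beta alpha gamma delta / beta alpha delta gamma zeta epsilon / alpha delta epsilon zeta beta gamma

row 1 has {alpha,gamma,zeta}; column 1 has {beta,gamma,epsilon} — only delta is left for (r1,c1).
row 1 has {alpha,gamma,delta,zeta}; column 2 has {alpha,gamma,delta,epsilon} — only beta is left for (r1,c2).
row 1 has {alpha,beta,gamma,delta,zeta}; column 4 has {alpha,gamma,delta,zeta} — only epsilon is left for (r1,c4).
row 2 has {beta,gamma,delta}; column 3 has {beta,gamma,epsilon,zeta} — only alpha is left for (r2,c3).
row 3 has {gamma,epsilon,zeta}; column 4 has {alpha,gamma,delta,epsilon,zeta} — only beta is left for (r3,c4).
row 3 has {beta,gamma,epsilon,zeta}; column 5 has {alpha,gamma} — only delta is left for (r3,c5).
row 3 has {beta,gamma,delta,epsilon,zeta}; column 6 has {beta,epsilon,zeta} — only alpha is left for (r3,c6).
row 4 has {alpha,beta,gamma,epsilon}; column 2 has {alpha,beta,gamma,delta,epsilon} — only zeta is left for (r4,c2).
row 4 has {alpha,beta,gamma,epsilon,zeta}; column 6 has {alpha,beta,epsilon,zeta} — only delta is left for (r4,c6).
row 5 has {alpha,beta,gamma,epsilon}; column 3 has {alpha,beta,gamma,epsilon,zeta} — only delta is left for (r5,c3).
row 5 has {alpha,beta,gamma,delta,epsilon}; column 5 has {alpha,gamma,delta} — only zeta is left for (r5,c5).
row 6 has {delta,epsilon,zeta}; column 1 has {beta,gamma,delta,epsilon} — only alpha is left for (r6,c1).
row 6 has {alpha,delta,epsilon,zeta}; column 5 has {alpha,gamma,delta,zeta} — only beta is left for (r6,c5).
row 6 has {alpha,beta,delta,epsilon,zeta}; column 6 has {alpha,beta,delta,epsilon,zeta} — only gamma is left for (r6,c6).
row 2 has {alpha,beta,gamma,delta}; column 1 has {alpha,beta,gamma,delta,epsilon} — only zeta is left for (r2,c1).
row 2 has {alpha,beta,gamma,delta,zeta}; column 5 has {alpha,beta,gamma,delta,zeta} — only epsilon is left for (r2,c5).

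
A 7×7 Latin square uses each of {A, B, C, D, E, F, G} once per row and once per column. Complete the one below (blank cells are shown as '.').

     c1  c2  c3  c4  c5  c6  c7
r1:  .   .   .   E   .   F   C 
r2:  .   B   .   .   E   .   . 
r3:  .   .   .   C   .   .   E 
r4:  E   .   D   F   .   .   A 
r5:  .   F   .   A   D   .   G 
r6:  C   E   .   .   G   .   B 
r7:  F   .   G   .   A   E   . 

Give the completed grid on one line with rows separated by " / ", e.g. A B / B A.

G D A E B F C / A B C G E D F / D A B C F G E / E G D F C B A / B F E A D C G / C E F D G A B / F C G B A E D

At row 1, column 5: row 1 has {C,E,F}; column 5 has {A,D,E,G}; that leaves B.
At row 3, column 5: row 3 has {C,E}; column 5 has {A,B,D,E,G}; that leaves F.
At row 4, column 5: row 4 has {A,D,E,F}; column 5 has {A,B,D,E,F,G}; that leaves C.
At row 5, column 1: row 5 has {A,D,F,G}; column 1 has {C,E,F}; that leaves B.
At row 5, column 6: row 5 has {A,B,D,F,G}; column 6 has {E,F}; that leaves C.
At row 6, column 4: row 6 has {B,C,E,G}; column 4 has {A,C,E,F}; that leaves D.
At row 6, column 6: row 6 has {B,C,D,E,G}; column 6 has {C,E,F}; that leaves A.
At row 7, column 4: row 7 has {A,E,F,G}; column 4 has {A,C,D,E,F}; that leaves B.
At row 7, column 7: row 7 has {A,B,E,F,G}; column 7 has {A,B,C,E,G}; that leaves D.
At row 1, column 3: row 1 has {B,C,E,F}; column 3 has {D,G}; that leaves A.
At row 2, column 4: row 2 has {B,E}; column 4 has {A,B,C,D,E,F}; that leaves G.
At row 2, column 6: row 2 has {B,E,G}; column 6 has {A,C,E,F}; that leaves D.
At row 2, column 7: row 2 has {B,D,E,G}; column 7 has {A,B,C,D,E,G}; that leaves F.
At row 3, column 3: row 3 has {C,E,F}; column 3 has {A,D,G}; that leaves B.
At row 3, column 6: row 3 has {B,C,E,F}; column 6 has {A,C,D,E,F}; that leaves G.
At row 4, column 2: row 4 has {A,C,D,E,F}; column 2 has {B,E,F}; that leaves G.
At row 4, column 6: row 4 has {A,C,D,E,F,G}; column 6 has {A,C,D,E,F,G}; that leaves B.
At row 5, column 3: row 5 has {A,B,C,D,F,G}; column 3 has {A,B,D,G}; that leaves E.
At row 6, column 3: row 6 has {A,B,C,D,E,G}; column 3 has {A,B,D,E,G}; that leaves F.
At row 7, column 2: row 7 has {A,B,D,E,F,G}; column 2 has {B,E,F,G}; that leaves C.
At row 1, column 2: row 1 has {A,B,C,E,F}; column 2 has {B,C,E,F,G}; that leaves D.
At row 2, column 1: row 2 has {B,D,E,F,G}; column 1 has {B,C,E,F}; that leaves A.
At row 2, column 3: row 2 has {A,B,D,E,F,G}; column 3 has {A,B,D,E,F,G}; that leaves C.
At row 3, column 1: row 3 has {B,C,E,F,G}; column 1 has {A,B,C,E,F}; that leaves D.
At row 3, column 2: row 3 has {B,C,D,E,F,G}; column 2 has {B,C,D,E,F,G}; that leaves A.
At row 1, column 1: row 1 has {A,B,C,D,E,F}; column 1 has {A,B,C,D,E,F}; that leaves G.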